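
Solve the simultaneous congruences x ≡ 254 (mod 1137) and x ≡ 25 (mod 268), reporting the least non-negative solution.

Write x = 254 + 1137·k. Then 1137·k ≡ 25 − 254 ≡ 39 (mod 268).
Need 1137⁻¹ mod 268. Extended Euclid on (268, 65):
268 = 4*65 + 8
65 = 8*8 + 1
8 = 8*1 + 0
Back-substitute:
1 = 65 − 8·8
1 = −8·268 + 33·65
1137⁻¹ ≡ 33 (mod 268), so k ≡ 33·39 ≡ 215 (mod 268).
x = 254 + 1137·215 = 244709.

244709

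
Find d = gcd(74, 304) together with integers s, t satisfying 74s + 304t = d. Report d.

2

Apply Euclid's algorithm to 304 and 74:
304 = 4*74 + 8
74 = 9*8 + 2
8 = 4*2 + 0
gcd(74, 304) = 2.
Back-substituting:
2 = 74 − 9·8
2 = −9·304 + 37·74
So 2 = (-9)·304 + (37)·74.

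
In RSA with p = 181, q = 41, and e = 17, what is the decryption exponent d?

φ(n) = (p−1)(q−1) = 180·40 = 7200.
Need d with 17·d ≡ 1 (mod 7200). Apply the extended Euclidean algorithm:
7200 = 423*17 + 9
17 = 1*9 + 8
9 = 1*8 + 1
8 = 8*1 + 0
Back-substitute:
1 = 9 − 8
1 = −17 + 2·9
1 = 2·7200 − 847·17
So 17·(-847) ≡ 1 (mod 7200), hence d ≡ -847 ≡ 6353 (mod 7200).

6353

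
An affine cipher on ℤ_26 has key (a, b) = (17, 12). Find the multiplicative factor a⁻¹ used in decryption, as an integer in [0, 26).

Run Euclid on (26, 17):
26 = 1*17 + 9
17 = 1*9 + 8
9 = 1*8 + 1
8 = 8*1 + 0
The gcd is 1. Working backward:
1 = 9 − 8
1 = −17 + 2·9
1 = 2·26 − 3·17
Hence 17⁻¹ ≡ -3 ≡ 23 (mod 26).

23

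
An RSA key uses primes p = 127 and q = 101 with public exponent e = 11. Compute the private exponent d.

2291

φ(n) = (p−1)(q−1) = 126·100 = 12600.
Need d with 11·d ≡ 1 (mod 12600). Apply the extended Euclidean algorithm:
12600 = 1145·11 + 5
11 = 2·5 + 1
5 = 5·1 + 0
Back-substitute:
1 = 11 − 2·5
1 = −2·12600 + 2291·11
So 11·2291 ≡ 1 (mod 12600), hence d = 2291.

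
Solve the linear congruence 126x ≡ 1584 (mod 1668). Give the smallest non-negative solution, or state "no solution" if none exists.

First find gcd(126, 1668):
1668 = 13×126 + 30
126 = 4×30 + 6
30 = 5×6 + 0
gcd = 6 and 6 | 1584, so solutions exist. Divide through by 6: 21x ≡ 264 (mod 278).
Now find 21⁻¹ mod 278:
278 = 13*21 + 5
21 = 4*5 + 1
5 = 5*1 + 0
Back-substitute:
1 = 21 − 4·5
1 = −4·278 + 53·21
So 21⁻¹ ≡ 53 (mod 278).
Then x ≡ 53·264 ≡ 92 (mod 278); the smallest non-negative solution is x = 92.

92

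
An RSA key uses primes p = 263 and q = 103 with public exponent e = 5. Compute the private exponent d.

φ(n) = (p−1)(q−1) = 262·102 = 26724.
Need d with 5·d ≡ 1 (mod 26724). Apply the extended Euclidean algorithm:
26724 = 5344·5 + 4
5 = 1·4 + 1
4 = 4·1 + 0
Back-substitute:
1 = 5 − 4
1 = −26724 + 5345·5
So 5·5345 ≡ 1 (mod 26724), hence d = 5345.

5345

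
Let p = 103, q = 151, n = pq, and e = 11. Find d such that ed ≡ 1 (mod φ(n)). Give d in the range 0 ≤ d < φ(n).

1391

φ(n) = (p−1)(q−1) = 102·150 = 15300.
Need d with 11·d ≡ 1 (mod 15300). Apply the extended Euclidean algorithm:
15300 = 1390·11 + 10
11 = 1·10 + 1
10 = 10·1 + 0
Back-substitute:
1 = 11 − 10
1 = −15300 + 1391·11
So 11·1391 ≡ 1 (mod 15300), hence d = 1391.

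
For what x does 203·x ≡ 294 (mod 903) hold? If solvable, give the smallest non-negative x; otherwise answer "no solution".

First find gcd(203, 903):
903 = 4*203 + 91
203 = 2*91 + 21
91 = 4*21 + 7
21 = 3*7 + 0
gcd = 7 and 7 | 294, so solutions exist. Divide through by 7: 29x ≡ 42 (mod 129).
Now find 29⁻¹ mod 129:
129 = 4·29 + 13
29 = 2·13 + 3
13 = 4·3 + 1
3 = 3·1 + 0
Back-substitute:
1 = 13 − 4·3
1 = −4·29 + 9·13
1 = 9·129 − 40·29
So 29·(-40) ≡ 1 (mod 129), i.e. 29⁻¹ ≡ 89.
Then x ≡ 89·42 ≡ 126 (mod 129); the smallest non-negative solution is x = 126.

126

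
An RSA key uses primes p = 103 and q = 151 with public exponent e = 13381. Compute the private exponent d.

9121

φ(n) = (p−1)(q−1) = 102·150 = 15300.
Need d with 13381·d ≡ 1 (mod 15300). Apply the extended Euclidean algorithm:
15300 = 1×13381 + 1919
13381 = 6×1919 + 1867
1919 = 1×1867 + 52
1867 = 35×52 + 47
52 = 1×47 + 5
47 = 9×5 + 2
5 = 2×2 + 1
2 = 2×1 + 0
Back-substitute:
1 = 5 − 2·2
1 = −2·47 + 19·5
1 = 19·52 − 21·47
1 = −21·1867 + 754·52
1 = 754·1919 − 775·1867
1 = −775·13381 + 5404·1919
1 = 5404·15300 − 6179·13381
So 13381·(-6179) ≡ 1 (mod 15300), hence d ≡ -6179 ≡ 9121 (mod 15300).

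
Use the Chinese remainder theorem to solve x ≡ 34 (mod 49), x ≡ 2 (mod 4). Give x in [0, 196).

Write x = 34 + 49·k. Then 49·k ≡ 2 − 34 ≡ 0 (mod 4).
Need 49⁻¹ mod 4. Extended Euclid on (4, 1):
4 = 4×1 + 0
49⁻¹ ≡ 1 (mod 4), so k ≡ 1·0 ≡ 0 (mod 4).
x = 34 + 49·0 = 34.

34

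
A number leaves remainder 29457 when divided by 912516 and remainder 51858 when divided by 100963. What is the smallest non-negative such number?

Write x = 29457 + 912516·k. Then 912516·k ≡ 51858 − 29457 ≡ 22401 (mod 100963).
Need 912516⁻¹ mod 100963. Extended Euclid on (100963, 3849):
100963 = 26*3849 + 889
3849 = 4*889 + 293
889 = 3*293 + 10
293 = 29*10 + 3
10 = 3*3 + 1
3 = 3*1 + 0
Back-substitute:
1 = 10 − 3·3
1 = −3·293 + 88·10
1 = 88·889 − 267·293
1 = −267·3849 + 1156·889
1 = 1156·100963 − 30323·3849
912516⁻¹ ≡ 70640 (mod 100963), so k ≡ 70640·22401 ≡ 13541 (mod 100963).
x = 29457 + 912516·13541 = 12356408613.

12356408613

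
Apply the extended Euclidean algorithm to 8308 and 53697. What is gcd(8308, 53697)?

1

Repeated division:
53697 = 6×8308 + 3849
8308 = 2×3849 + 610
3849 = 6×610 + 189
610 = 3×189 + 43
189 = 4×43 + 17
43 = 2×17 + 9
17 = 1×9 + 8
9 = 1×8 + 1
8 = 8×1 + 0
gcd(8308, 53697) = 1.
Express as a combination:
1 = 9 − 8
1 = −17 + 2·9
1 = 2·43 − 5·17
1 = −5·189 + 22·43
1 = 22·610 − 71·189
1 = −71·3849 + 448·610
1 = 448·8308 − 967·3849
1 = −967·53697 + 6250·8308
So 1 = (-967)·53697 + (6250)·8308.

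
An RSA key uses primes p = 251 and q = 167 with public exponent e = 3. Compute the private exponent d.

φ(n) = (p−1)(q−1) = 250·166 = 41500.
Need d with 3·d ≡ 1 (mod 41500). Apply the extended Euclidean algorithm:
41500 = 13833*3 + 1
3 = 3*1 + 0
Back-substitute:
1 = 41500 − 13833·3
So 3·(-13833) ≡ 1 (mod 41500), hence d ≡ -13833 ≡ 27667 (mod 41500).

27667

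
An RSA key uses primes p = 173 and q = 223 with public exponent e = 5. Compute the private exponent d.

7637

φ(n) = (p−1)(q−1) = 172·222 = 38184.
Need d with 5·d ≡ 1 (mod 38184). Apply the extended Euclidean algorithm:
38184 = 7636·5 + 4
5 = 1·4 + 1
4 = 4·1 + 0
Back-substitute:
1 = 5 − 4
1 = −38184 + 7637·5
So 5·7637 ≡ 1 (mod 38184), hence d = 7637.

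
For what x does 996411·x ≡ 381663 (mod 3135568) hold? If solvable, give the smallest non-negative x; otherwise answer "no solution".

First find gcd(996411, 3135568):
3135568 = 3×996411 + 146335
996411 = 6×146335 + 118401
146335 = 1×118401 + 27934
118401 = 4×27934 + 6665
27934 = 4×6665 + 1274
6665 = 5×1274 + 295
1274 = 4×295 + 94
295 = 3×94 + 13
94 = 7×13 + 3
13 = 4×3 + 1
3 = 3×1 + 0
gcd = 1, so a unique solution mod 3135568 exists.
Back-substitute for the Bézout coefficients:
1 = 13 − 4·3
1 = −4·94 + 29·13
1 = 29·295 − 91·94
1 = −91·1274 + 393·295
1 = 393·6665 − 2056·1274
1 = −2056·27934 + 8617·6665
1 = 8617·118401 − 36524·27934
1 = −36524·146335 + 45141·118401
1 = 45141·996411 − 307370·146335
1 = −307370·3135568 + 967251·996411
So 996411·(967251) ≡ 1 (mod 3135568), giving 996411⁻¹ ≡ 967251.
x ≡ 996411⁻¹·381663 ≡ 967251·381663 ≡ 955501 (mod 3135568).

955501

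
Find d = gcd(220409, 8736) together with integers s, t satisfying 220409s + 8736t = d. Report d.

7

Euclidean algorithm:
220409 = 25*8736 + 2009
8736 = 4*2009 + 700
2009 = 2*700 + 609
700 = 1*609 + 91
609 = 6*91 + 63
91 = 1*63 + 28
63 = 2*28 + 7
28 = 4*7 + 0
gcd(220409, 8736) = 7.
Express as a combination:
7 = 63 − 2·28
7 = −2·91 + 3·63
7 = 3·609 − 20·91
7 = −20·700 + 23·609
7 = 23·2009 − 66·700
7 = −66·8736 + 287·2009
7 = 287·220409 − 7241·8736
So 7 = (287)·220409 + (-7241)·8736.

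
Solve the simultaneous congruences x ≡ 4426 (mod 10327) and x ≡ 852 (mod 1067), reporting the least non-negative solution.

Write x = 4426 + 10327·k. Then 10327·k ≡ 852 − 4426 ≡ 694 (mod 1067).
Need 10327⁻¹ mod 1067. Extended Euclid on (1067, 724):
1067 = 1·724 + 343
724 = 2·343 + 38
343 = 9·38 + 1
38 = 38·1 + 0
Back-substitute:
1 = 343 − 9·38
1 = −9·724 + 19·343
1 = 19·1067 − 28·724
10327⁻¹ ≡ 1039 (mod 1067), so k ≡ 1039·694 ≡ 841 (mod 1067).
x = 4426 + 10327·841 = 8689433.

8689433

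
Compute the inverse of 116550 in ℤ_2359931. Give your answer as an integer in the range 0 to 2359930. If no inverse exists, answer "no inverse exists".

no inverse exists

Euclidean algorithm on 2359931, 116550:
2359931 = 20*116550 + 28931
116550 = 4*28931 + 826
28931 = 35*826 + 21
826 = 39*21 + 7
21 = 3*7 + 0
The gcd is 7, not 1, hence no inverse exists.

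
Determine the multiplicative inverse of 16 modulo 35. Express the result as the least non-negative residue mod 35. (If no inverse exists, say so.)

Extended Euclidean algorithm:
35 = 2·16 + 3
16 = 5·3 + 1
3 = 3·1 + 0
The gcd is 1. Working backward:
1 = 16 − 5·3
1 = −5·35 + 11·16
So 16·11 ≡ 1 (mod 35).

11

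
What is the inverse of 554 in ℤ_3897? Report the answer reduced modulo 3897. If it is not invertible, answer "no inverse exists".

2666

Extended Euclidean algorithm:
3897 = 7*554 + 19
554 = 29*19 + 3
19 = 6*3 + 1
3 = 3*1 + 0
gcd = 1, so the inverse exists. Back-substitute:
1 = 19 − 6·3
1 = −6·554 + 175·19
1 = 175·3897 − 1231·554
So 554·(-1231) ≡ 1 (mod 3897), and -1231 ≡ 2666 (mod 3897).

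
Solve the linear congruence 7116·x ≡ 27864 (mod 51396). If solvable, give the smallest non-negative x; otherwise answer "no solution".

First find gcd(7116, 51396):
51396 = 7*7116 + 1584
7116 = 4*1584 + 780
1584 = 2*780 + 24
780 = 32*24 + 12
24 = 2*12 + 0
gcd = 12 and 12 | 27864, so solutions exist. Divide through by 12: 593x ≡ 2322 (mod 4283).
Now find 593⁻¹ mod 4283:
4283 = 7*593 + 132
593 = 4*132 + 65
132 = 2*65 + 2
65 = 32*2 + 1
2 = 2*1 + 0
Back-substitute:
1 = 65 − 32·2
1 = −32·132 + 65·65
1 = 65·593 − 292·132
1 = −292·4283 + 2109·593
So 593⁻¹ ≡ 2109 (mod 4283).
Then x ≡ 2109·2322 ≡ 1629 (mod 4283); the smallest non-negative solution is x = 1629.

1629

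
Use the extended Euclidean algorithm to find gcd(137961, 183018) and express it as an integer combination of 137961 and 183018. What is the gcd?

3

Euclidean algorithm:
183018 = 1×137961 + 45057
137961 = 3×45057 + 2790
45057 = 16×2790 + 417
2790 = 6×417 + 288
417 = 1×288 + 129
288 = 2×129 + 30
129 = 4×30 + 9
30 = 3×9 + 3
9 = 3×3 + 0
gcd(137961, 183018) = 3.
Express as a combination:
3 = 30 − 3·9
3 = −3·129 + 13·30
3 = 13·288 − 29·129
3 = −29·417 + 42·288
3 = 42·2790 − 281·417
3 = −281·45057 + 4538·2790
3 = 4538·137961 − 13895·45057
3 = −13895·183018 + 18433·137961
So 3 = (-13895)·183018 + (18433)·137961.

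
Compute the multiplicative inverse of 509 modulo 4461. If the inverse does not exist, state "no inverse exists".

gcd(4461, 509) by repeated division:
4461 = 8*509 + 389
509 = 1*389 + 120
389 = 3*120 + 29
120 = 4*29 + 4
29 = 7*4 + 1
4 = 4*1 + 0
The gcd is 1. Working backward:
1 = 29 − 7·4
1 = −7·120 + 29·29
1 = 29·389 − 94·120
1 = −94·509 + 123·389
1 = 123·4461 − 1078·509
So 509·(-1078) ≡ 1 (mod 4461), and -1078 ≡ 3383 (mod 4461).

3383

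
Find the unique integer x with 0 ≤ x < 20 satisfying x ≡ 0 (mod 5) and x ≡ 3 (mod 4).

Write x = 0 + 5·k. Then 5·k ≡ 3 − 0 ≡ 3 (mod 4).
Need 5⁻¹ mod 4. Extended Euclid on (4, 1):
4 = 4·1 + 0
5⁻¹ ≡ 1 (mod 4), so k ≡ 1·3 ≡ 3 (mod 4).
x = 0 + 5·3 = 15.

15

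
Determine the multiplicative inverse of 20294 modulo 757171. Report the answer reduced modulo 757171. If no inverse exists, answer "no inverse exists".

Extended Euclidean algorithm:
757171 = 37·20294 + 6293
20294 = 3·6293 + 1415
6293 = 4·1415 + 633
1415 = 2·633 + 149
633 = 4·149 + 37
149 = 4·37 + 1
37 = 37·1 + 0
The gcd is 1. Working backward:
1 = 149 − 4·37
1 = −4·633 + 17·149
1 = 17·1415 − 38·633
1 = −38·6293 + 169·1415
1 = 169·20294 − 545·6293
1 = −545·757171 + 20334·20294
So 20294·20334 ≡ 1 (mod 757171).

20334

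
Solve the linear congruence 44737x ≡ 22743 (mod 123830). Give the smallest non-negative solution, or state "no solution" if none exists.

First find gcd(44737, 123830):
123830 = 2×44737 + 34356
44737 = 1×34356 + 10381
34356 = 3×10381 + 3213
10381 = 3×3213 + 742
3213 = 4×742 + 245
742 = 3×245 + 7
245 = 35×7 + 0
gcd = 7 and 7 | 22743, so solutions exist. Divide through by 7: 6391x ≡ 3249 (mod 17690).
Now find 6391⁻¹ mod 17690:
17690 = 2*6391 + 4908
6391 = 1*4908 + 1483
4908 = 3*1483 + 459
1483 = 3*459 + 106
459 = 4*106 + 35
106 = 3*35 + 1
35 = 35*1 + 0
Back-substitute:
1 = 106 − 3·35
1 = −3·459 + 13·106
1 = 13·1483 − 42·459
1 = −42·4908 + 139·1483
1 = 139·6391 − 181·4908
1 = −181·17690 + 501·6391
So 6391⁻¹ ≡ 501 (mod 17690).
Then x ≡ 501·3249 ≡ 269 (mod 17690); the smallest non-negative solution is x = 269.

269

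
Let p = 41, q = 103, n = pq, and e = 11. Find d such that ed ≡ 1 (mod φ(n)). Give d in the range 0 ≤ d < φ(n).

φ(n) = (p−1)(q−1) = 40·102 = 4080.
Need d with 11·d ≡ 1 (mod 4080). Apply the extended Euclidean algorithm:
4080 = 370×11 + 10
11 = 1×10 + 1
10 = 10×1 + 0
Back-substitute:
1 = 11 − 10
1 = −4080 + 371·11
So 11·371 ≡ 1 (mod 4080), hence d = 371.

371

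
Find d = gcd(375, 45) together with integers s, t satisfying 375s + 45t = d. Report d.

Repeated division:
375 = 8·45 + 15
45 = 3·15 + 0
gcd(375, 45) = 15.
Express as a combination:
15 = 375 − 8·45
So 15 = (1)·375 + (-8)·45.

15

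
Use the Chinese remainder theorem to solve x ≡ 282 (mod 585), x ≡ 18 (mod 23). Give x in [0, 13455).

9057

Write x = 282 + 585·k. Then 585·k ≡ 18 − 282 ≡ 12 (mod 23).
Need 585⁻¹ mod 23. Extended Euclid on (23, 10):
23 = 2·10 + 3
10 = 3·3 + 1
3 = 3·1 + 0
Back-substitute:
1 = 10 − 3·3
1 = −3·23 + 7·10
585⁻¹ ≡ 7 (mod 23), so k ≡ 7·12 ≡ 15 (mod 23).
x = 282 + 585·15 = 9057.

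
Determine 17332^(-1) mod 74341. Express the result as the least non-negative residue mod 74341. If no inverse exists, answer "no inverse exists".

17410

Run Euclid on (74341, 17332):
74341 = 4*17332 + 5013
17332 = 3*5013 + 2293
5013 = 2*2293 + 427
2293 = 5*427 + 158
427 = 2*158 + 111
158 = 1*111 + 47
111 = 2*47 + 17
47 = 2*17 + 13
17 = 1*13 + 4
13 = 3*4 + 1
4 = 4*1 + 0
gcd = 1, so the inverse exists. Back-substitute:
1 = 13 − 3·4
1 = −3·17 + 4·13
1 = 4·47 − 11·17
1 = −11·111 + 26·47
1 = 26·158 − 37·111
1 = −37·427 + 100·158
1 = 100·2293 − 537·427
1 = −537·5013 + 1174·2293
1 = 1174·17332 − 4059·5013
1 = −4059·74341 + 17410·17332
So 17332·17410 ≡ 1 (mod 74341).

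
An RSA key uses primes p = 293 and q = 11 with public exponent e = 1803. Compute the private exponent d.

φ(n) = (p−1)(q−1) = 292·10 = 2920.
Need d with 1803·d ≡ 1 (mod 2920). Apply the extended Euclidean algorithm:
2920 = 1·1803 + 1117
1803 = 1·1117 + 686
1117 = 1·686 + 431
686 = 1·431 + 255
431 = 1·255 + 176
255 = 1·176 + 79
176 = 2·79 + 18
79 = 4·18 + 7
18 = 2·7 + 4
7 = 1·4 + 3
4 = 1·3 + 1
3 = 3·1 + 0
Back-substitute:
1 = 4 − 3
1 = −7 + 2·4
1 = 2·18 − 5·7
1 = −5·79 + 22·18
1 = 22·176 − 49·79
1 = −49·255 + 71·176
1 = 71·431 − 120·255
1 = −120·686 + 191·431
1 = 191·1117 − 311·686
1 = −311·1803 + 502·1117
1 = 502·2920 − 813·1803
So 1803·(-813) ≡ 1 (mod 2920), hence d ≡ -813 ≡ 2107 (mod 2920).

2107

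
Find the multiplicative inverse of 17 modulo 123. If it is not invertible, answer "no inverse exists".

29

Run Euclid on (123, 17):
123 = 7·17 + 4
17 = 4·4 + 1
4 = 4·1 + 0
Since gcd(17, 123) = 1, back-substitute to write 1 as a combination:
1 = 17 − 4·4
1 = −4·123 + 29·17
So 17·29 ≡ 1 (mod 123).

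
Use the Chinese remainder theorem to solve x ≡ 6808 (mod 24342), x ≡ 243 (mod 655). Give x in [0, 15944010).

9987028

Write x = 6808 + 24342·k. Then 24342·k ≡ 243 − 6808 ≡ 640 (mod 655).
Need 24342⁻¹ mod 655. Extended Euclid on (655, 107):
655 = 6*107 + 13
107 = 8*13 + 3
13 = 4*3 + 1
3 = 3*1 + 0
Back-substitute:
1 = 13 − 4·3
1 = −4·107 + 33·13
1 = 33·655 − 202·107
24342⁻¹ ≡ 453 (mod 655), so k ≡ 453·640 ≡ 410 (mod 655).
x = 6808 + 24342·410 = 9987028.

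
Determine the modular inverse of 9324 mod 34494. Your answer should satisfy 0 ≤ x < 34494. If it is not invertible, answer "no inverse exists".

no inverse exists

Compute gcd(9324, 34494):
34494 = 3*9324 + 6522
9324 = 1*6522 + 2802
6522 = 2*2802 + 918
2802 = 3*918 + 48
918 = 19*48 + 6
48 = 8*6 + 0
Since gcd = 6 > 1, 9324 is not a unit mod 34494.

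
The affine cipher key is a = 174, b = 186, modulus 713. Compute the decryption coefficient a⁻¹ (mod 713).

545

Apply the Euclidean algorithm to 713 and 174:
713 = 4×174 + 17
174 = 10×17 + 4
17 = 4×4 + 1
4 = 4×1 + 0
gcd = 1, so the inverse exists. Back-substitute:
1 = 17 − 4·4
1 = −4·174 + 41·17
1 = 41·713 − 168·174
Thus 174·(-168) ≡ 1 (mod 713); reducing, -168 mod 713 = 545.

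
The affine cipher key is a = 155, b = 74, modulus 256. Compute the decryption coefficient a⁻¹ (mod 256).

Apply the Euclidean algorithm to 256 and 155:
256 = 1×155 + 101
155 = 1×101 + 54
101 = 1×54 + 47
54 = 1×47 + 7
47 = 6×7 + 5
7 = 1×5 + 2
5 = 2×2 + 1
2 = 2×1 + 0
gcd = 1, so the inverse exists. Back-substitute:
1 = 5 − 2·2
1 = −2·7 + 3·5
1 = 3·47 − 20·7
1 = −20·54 + 23·47
1 = 23·101 − 43·54
1 = −43·155 + 66·101
1 = 66·256 − 109·155
So 155·(-109) ≡ 1 (mod 256), and -109 ≡ 147 (mod 256).

147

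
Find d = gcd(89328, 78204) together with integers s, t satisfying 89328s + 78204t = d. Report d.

12

Repeated division:
89328 = 1·78204 + 11124
78204 = 7·11124 + 336
11124 = 33·336 + 36
336 = 9·36 + 12
36 = 3·12 + 0
gcd(89328, 78204) = 12.
Back-substituting:
12 = 336 − 9·36
12 = −9·11124 + 298·336
12 = 298·78204 − 2095·11124
12 = −2095·89328 + 2393·78204
So 12 = (-2095)·89328 + (2393)·78204.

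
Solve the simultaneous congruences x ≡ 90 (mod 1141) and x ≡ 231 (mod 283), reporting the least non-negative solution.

125600

Write x = 90 + 1141·k. Then 1141·k ≡ 231 − 90 ≡ 141 (mod 283).
Need 1141⁻¹ mod 283. Extended Euclid on (283, 9):
283 = 31×9 + 4
9 = 2×4 + 1
4 = 4×1 + 0
Back-substitute:
1 = 9 − 2·4
1 = −2·283 + 63·9
1141⁻¹ ≡ 63 (mod 283), so k ≡ 63·141 ≡ 110 (mod 283).
x = 90 + 1141·110 = 125600.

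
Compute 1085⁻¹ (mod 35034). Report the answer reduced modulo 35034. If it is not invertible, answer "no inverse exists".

23765

gcd(35034, 1085) by repeated division:
35034 = 32×1085 + 314
1085 = 3×314 + 143
314 = 2×143 + 28
143 = 5×28 + 3
28 = 9×3 + 1
3 = 3×1 + 0
Since gcd(1085, 35034) = 1, back-substitute to write 1 as a combination:
1 = 28 − 9·3
1 = −9·143 + 46·28
1 = 46·314 − 101·143
1 = −101·1085 + 349·314
1 = 349·35034 − 11269·1085
Hence 1085⁻¹ ≡ -11269 ≡ 23765 (mod 35034).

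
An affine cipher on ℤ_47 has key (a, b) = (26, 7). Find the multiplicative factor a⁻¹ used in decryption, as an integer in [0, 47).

gcd(47, 26) by repeated division:
47 = 1·26 + 21
26 = 1·21 + 5
21 = 4·5 + 1
5 = 5·1 + 0
The gcd is 1. Working backward:
1 = 21 − 4·5
1 = −4·26 + 5·21
1 = 5·47 − 9·26
Hence 26⁻¹ ≡ -9 ≡ 38 (mod 47).

38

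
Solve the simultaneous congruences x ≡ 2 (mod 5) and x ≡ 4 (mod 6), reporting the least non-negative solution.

22

Write x = 2 + 5·k. Then 5·k ≡ 4 − 2 ≡ 2 (mod 6).
Need 5⁻¹ mod 6. Extended Euclid on (6, 5):
6 = 1·5 + 1
5 = 5·1 + 0
Back-substitute:
1 = 6 − 5
5⁻¹ ≡ 5 (mod 6), so k ≡ 5·2 ≡ 4 (mod 6).
x = 2 + 5·4 = 22.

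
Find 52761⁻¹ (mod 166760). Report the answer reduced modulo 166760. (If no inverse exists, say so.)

79121

gcd(166760, 52761) by repeated division:
166760 = 3·52761 + 8477
52761 = 6·8477 + 1899
8477 = 4·1899 + 881
1899 = 2·881 + 137
881 = 6·137 + 59
137 = 2·59 + 19
59 = 3·19 + 2
19 = 9·2 + 1
2 = 2·1 + 0
The gcd is 1. Working backward:
1 = 19 − 9·2
1 = −9·59 + 28·19
1 = 28·137 − 65·59
1 = −65·881 + 418·137
1 = 418·1899 − 901·881
1 = −901·8477 + 4022·1899
1 = 4022·52761 − 25033·8477
1 = −25033·166760 + 79121·52761
So 52761·79121 ≡ 1 (mod 166760).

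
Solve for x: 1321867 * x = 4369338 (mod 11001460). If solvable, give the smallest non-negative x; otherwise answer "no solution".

8765254

First find gcd(1321867, 11001460):
11001460 = 8×1321867 + 426524
1321867 = 3×426524 + 42295
426524 = 10×42295 + 3574
42295 = 11×3574 + 2981
3574 = 1×2981 + 593
2981 = 5×593 + 16
593 = 37×16 + 1
16 = 16×1 + 0
gcd = 1, so a unique solution mod 11001460 exists.
Back-substitute for the Bézout coefficients:
1 = 593 − 37·16
1 = −37·2981 + 186·593
1 = 186·3574 − 223·2981
1 = −223·42295 + 2639·3574
1 = 2639·426524 − 26613·42295
1 = −26613·1321867 + 82478·426524
1 = 82478·11001460 − 686437·1321867
So 1321867·(-686437) ≡ 1 (mod 11001460), giving 1321867⁻¹ ≡ 10315023.
x ≡ 1321867⁻¹·4369338 ≡ 10315023·4369338 ≡ 8765254 (mod 11001460).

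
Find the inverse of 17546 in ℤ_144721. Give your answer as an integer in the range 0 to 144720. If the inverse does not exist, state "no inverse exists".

Extended Euclidean algorithm:
144721 = 8·17546 + 4353
17546 = 4·4353 + 134
4353 = 32·134 + 65
134 = 2·65 + 4
65 = 16·4 + 1
4 = 4·1 + 0
The gcd is 1. Working backward:
1 = 65 − 16·4
1 = −16·134 + 33·65
1 = 33·4353 − 1072·134
1 = −1072·17546 + 4321·4353
1 = 4321·144721 − 35640·17546
Thus 17546·(-35640) ≡ 1 (mod 144721); reducing, -35640 mod 144721 = 109081.

109081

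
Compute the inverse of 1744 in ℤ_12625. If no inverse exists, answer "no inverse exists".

6479

Run Euclid on (12625, 1744):
12625 = 7·1744 + 417
1744 = 4·417 + 76
417 = 5·76 + 37
76 = 2·37 + 2
37 = 18·2 + 1
2 = 2·1 + 0
Since gcd(1744, 12625) = 1, back-substitute to write 1 as a combination:
1 = 37 − 18·2
1 = −18·76 + 37·37
1 = 37·417 − 203·76
1 = −203·1744 + 849·417
1 = 849·12625 − 6146·1744
So 1744·(-6146) ≡ 1 (mod 12625), and -6146 ≡ 6479 (mod 12625).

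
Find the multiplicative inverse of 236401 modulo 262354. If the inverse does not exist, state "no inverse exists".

Extended Euclidean algorithm:
262354 = 1*236401 + 25953
236401 = 9*25953 + 2824
25953 = 9*2824 + 537
2824 = 5*537 + 139
537 = 3*139 + 120
139 = 1*120 + 19
120 = 6*19 + 6
19 = 3*6 + 1
6 = 6*1 + 0
The gcd is 1. Working backward:
1 = 19 − 3·6
1 = −3·120 + 19·19
1 = 19·139 − 22·120
1 = −22·537 + 85·139
1 = 85·2824 − 447·537
1 = −447·25953 + 4108·2824
1 = 4108·236401 − 37419·25953
1 = −37419·262354 + 41527·236401
So 236401·41527 ≡ 1 (mod 262354).

41527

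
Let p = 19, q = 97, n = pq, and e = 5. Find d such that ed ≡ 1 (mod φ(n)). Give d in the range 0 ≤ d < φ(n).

1037

φ(n) = (p−1)(q−1) = 18·96 = 1728.
Need d with 5·d ≡ 1 (mod 1728). Apply the extended Euclidean algorithm:
1728 = 345·5 + 3
5 = 1·3 + 2
3 = 1·2 + 1
2 = 2·1 + 0
Back-substitute:
1 = 3 − 2
1 = −5 + 2·3
1 = 2·1728 − 691·5
So 5·(-691) ≡ 1 (mod 1728), hence d ≡ -691 ≡ 1037 (mod 1728).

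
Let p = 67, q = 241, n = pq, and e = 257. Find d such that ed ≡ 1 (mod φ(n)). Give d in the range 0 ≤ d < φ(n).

φ(n) = (p−1)(q−1) = 66·240 = 15840.
Need d with 257·d ≡ 1 (mod 15840). Apply the extended Euclidean algorithm:
15840 = 61·257 + 163
257 = 1·163 + 94
163 = 1·94 + 69
94 = 1·69 + 25
69 = 2·25 + 19
25 = 1·19 + 6
19 = 3·6 + 1
6 = 6·1 + 0
Back-substitute:
1 = 19 − 3·6
1 = −3·25 + 4·19
1 = 4·69 − 11·25
1 = −11·94 + 15·69
1 = 15·163 − 26·94
1 = −26·257 + 41·163
1 = 41·15840 − 2527·257
So 257·(-2527) ≡ 1 (mod 15840), hence d ≡ -2527 ≡ 13313 (mod 15840).

13313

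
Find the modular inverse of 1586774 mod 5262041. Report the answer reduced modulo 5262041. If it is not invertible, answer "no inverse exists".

Apply the Euclidean algorithm to 5262041 and 1586774:
5262041 = 3×1586774 + 501719
1586774 = 3×501719 + 81617
501719 = 6×81617 + 12017
81617 = 6×12017 + 9515
12017 = 1×9515 + 2502
9515 = 3×2502 + 2009
2502 = 1×2009 + 493
2009 = 4×493 + 37
493 = 13×37 + 12
37 = 3×12 + 1
12 = 12×1 + 0
Since gcd(1586774, 5262041) = 1, back-substitute to write 1 as a combination:
1 = 37 − 3·12
1 = −3·493 + 40·37
1 = 40·2009 − 163·493
1 = −163·2502 + 203·2009
1 = 203·9515 − 772·2502
1 = −772·12017 + 975·9515
1 = 975·81617 − 6622·12017
1 = −6622·501719 + 40707·81617
1 = 40707·1586774 − 128743·501719
1 = −128743·5262041 + 426936·1586774
So 1586774·426936 ≡ 1 (mod 5262041).

426936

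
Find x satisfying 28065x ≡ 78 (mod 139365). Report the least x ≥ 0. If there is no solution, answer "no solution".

gcd(28065, 139365):
139365 = 4×28065 + 27105
28065 = 1×27105 + 960
27105 = 28×960 + 225
960 = 4×225 + 60
225 = 3×60 + 45
60 = 1×45 + 15
45 = 3×15 + 0
gcd = 15, but 15 ∤ 78, so the congruence has no solution.

no solution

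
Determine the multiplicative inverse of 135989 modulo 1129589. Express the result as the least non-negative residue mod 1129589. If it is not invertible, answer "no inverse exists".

358009

Run Euclid on (1129589, 135989):
1129589 = 8*135989 + 41677
135989 = 3*41677 + 10958
41677 = 3*10958 + 8803
10958 = 1*8803 + 2155
8803 = 4*2155 + 183
2155 = 11*183 + 142
183 = 1*142 + 41
142 = 3*41 + 19
41 = 2*19 + 3
19 = 6*3 + 1
3 = 3*1 + 0
Since gcd(135989, 1129589) = 1, back-substitute to write 1 as a combination:
1 = 19 − 6·3
1 = −6·41 + 13·19
1 = 13·142 − 45·41
1 = −45·183 + 58·142
1 = 58·2155 − 683·183
1 = −683·8803 + 2790·2155
1 = 2790·10958 − 3473·8803
1 = −3473·41677 + 13209·10958
1 = 13209·135989 − 43100·41677
1 = −43100·1129589 + 358009·135989
So 135989·358009 ≡ 1 (mod 1129589).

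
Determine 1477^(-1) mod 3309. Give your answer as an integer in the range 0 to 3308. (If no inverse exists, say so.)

2032

Run Euclid on (3309, 1477):
3309 = 2·1477 + 355
1477 = 4·355 + 57
355 = 6·57 + 13
57 = 4·13 + 5
13 = 2·5 + 3
5 = 1·3 + 2
3 = 1·2 + 1
2 = 2·1 + 0
Since gcd(1477, 3309) = 1, back-substitute to write 1 as a combination:
1 = 3 − 2
1 = −5 + 2·3
1 = 2·13 − 5·5
1 = −5·57 + 22·13
1 = 22·355 − 137·57
1 = −137·1477 + 570·355
1 = 570·3309 − 1277·1477
So 1477·(-1277) ≡ 1 (mod 3309), and -1277 ≡ 2032 (mod 3309).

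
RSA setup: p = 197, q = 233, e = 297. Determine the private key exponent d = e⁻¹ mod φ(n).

φ(n) = (p−1)(q−1) = 196·232 = 45472.
Need d with 297·d ≡ 1 (mod 45472). Apply the extended Euclidean algorithm:
45472 = 153*297 + 31
297 = 9*31 + 18
31 = 1*18 + 13
18 = 1*13 + 5
13 = 2*5 + 3
5 = 1*3 + 2
3 = 1*2 + 1
2 = 2*1 + 0
Back-substitute:
1 = 3 − 2
1 = −5 + 2·3
1 = 2·13 − 5·5
1 = −5·18 + 7·13
1 = 7·31 − 12·18
1 = −12·297 + 115·31
1 = 115·45472 − 17607·297
So 297·(-17607) ≡ 1 (mod 45472), hence d ≡ -17607 ≡ 27865 (mod 45472).

27865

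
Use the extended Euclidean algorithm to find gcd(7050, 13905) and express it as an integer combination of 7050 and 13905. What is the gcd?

15

Apply Euclid's algorithm to 13905 and 7050:
13905 = 1*7050 + 6855
7050 = 1*6855 + 195
6855 = 35*195 + 30
195 = 6*30 + 15
30 = 2*15 + 0
gcd(7050, 13905) = 15.
Back-substituting:
15 = 195 − 6·30
15 = −6·6855 + 211·195
15 = 211·7050 − 217·6855
15 = −217·13905 + 428·7050
So 15 = (-217)·13905 + (428)·7050.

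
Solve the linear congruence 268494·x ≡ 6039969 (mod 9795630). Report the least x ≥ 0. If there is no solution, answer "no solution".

no solution

gcd(268494, 9795630):
9795630 = 36·268494 + 129846
268494 = 2·129846 + 8802
129846 = 14·8802 + 6618
8802 = 1·6618 + 2184
6618 = 3·2184 + 66
2184 = 33·66 + 6
66 = 11·6 + 0
gcd = 6, but 6 ∤ 6039969, so the congruence has no solution.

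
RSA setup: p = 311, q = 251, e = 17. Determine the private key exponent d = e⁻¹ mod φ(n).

φ(n) = (p−1)(q−1) = 310·250 = 77500.
Need d with 17·d ≡ 1 (mod 77500). Apply the extended Euclidean algorithm:
77500 = 4558*17 + 14
17 = 1*14 + 3
14 = 4*3 + 2
3 = 1*2 + 1
2 = 2*1 + 0
Back-substitute:
1 = 3 − 2
1 = −14 + 5·3
1 = 5·17 − 6·14
1 = −6·77500 + 27353·17
So 17·27353 ≡ 1 (mod 77500), hence d = 27353.

27353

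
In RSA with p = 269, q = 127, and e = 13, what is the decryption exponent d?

φ(n) = (p−1)(q−1) = 268·126 = 33768.
Need d with 13·d ≡ 1 (mod 33768). Apply the extended Euclidean algorithm:
33768 = 2597*13 + 7
13 = 1*7 + 6
7 = 1*6 + 1
6 = 6*1 + 0
Back-substitute:
1 = 7 − 6
1 = −13 + 2·7
1 = 2·33768 − 5195·13
So 13·(-5195) ≡ 1 (mod 33768), hence d ≡ -5195 ≡ 28573 (mod 33768).

28573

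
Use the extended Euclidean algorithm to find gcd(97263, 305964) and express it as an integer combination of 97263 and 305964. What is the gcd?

Apply Euclid's algorithm to 305964 and 97263:
305964 = 3×97263 + 14175
97263 = 6×14175 + 12213
14175 = 1×12213 + 1962
12213 = 6×1962 + 441
1962 = 4×441 + 198
441 = 2×198 + 45
198 = 4×45 + 18
45 = 2×18 + 9
18 = 2×9 + 0
gcd(97263, 305964) = 9.
Back-substituting:
9 = 45 − 2·18
9 = −2·198 + 9·45
9 = 9·441 − 20·198
9 = −20·1962 + 89·441
9 = 89·12213 − 554·1962
9 = −554·14175 + 643·12213
9 = 643·97263 − 4412·14175
9 = −4412·305964 + 13879·97263
So 9 = (-4412)·305964 + (13879)·97263.

9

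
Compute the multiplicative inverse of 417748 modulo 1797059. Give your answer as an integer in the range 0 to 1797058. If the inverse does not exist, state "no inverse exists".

544248

Apply the Euclidean algorithm to 1797059 and 417748:
1797059 = 4·417748 + 126067
417748 = 3·126067 + 39547
126067 = 3·39547 + 7426
39547 = 5·7426 + 2417
7426 = 3·2417 + 175
2417 = 13·175 + 142
175 = 1·142 + 33
142 = 4·33 + 10
33 = 3·10 + 3
10 = 3·3 + 1
3 = 3·1 + 0
Since gcd(417748, 1797059) = 1, back-substitute to write 1 as a combination:
1 = 10 − 3·3
1 = −3·33 + 10·10
1 = 10·142 − 43·33
1 = −43·175 + 53·142
1 = 53·2417 − 732·175
1 = −732·7426 + 2249·2417
1 = 2249·39547 − 11977·7426
1 = −11977·126067 + 38180·39547
1 = 38180·417748 − 126517·126067
1 = −126517·1797059 + 544248·417748
So 417748·544248 ≡ 1 (mod 1797059).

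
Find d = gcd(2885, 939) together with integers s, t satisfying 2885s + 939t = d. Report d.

Repeated division:
2885 = 3×939 + 68
939 = 13×68 + 55
68 = 1×55 + 13
55 = 4×13 + 3
13 = 4×3 + 1
3 = 3×1 + 0
gcd(2885, 939) = 1.
Working backward:
1 = 13 − 4·3
1 = −4·55 + 17·13
1 = 17·68 − 21·55
1 = −21·939 + 290·68
1 = 290·2885 − 891·939
So 1 = (290)·2885 + (-891)·939.

1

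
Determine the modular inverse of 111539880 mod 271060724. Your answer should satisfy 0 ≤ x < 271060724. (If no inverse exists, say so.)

no inverse exists

Compute gcd(111539880, 271060724):
271060724 = 2*111539880 + 47980964
111539880 = 2*47980964 + 15577952
47980964 = 3*15577952 + 1247108
15577952 = 12*1247108 + 612656
1247108 = 2*612656 + 21796
612656 = 28*21796 + 2368
21796 = 9*2368 + 484
2368 = 4*484 + 432
484 = 1*432 + 52
432 = 8*52 + 16
52 = 3*16 + 4
16 = 4*4 + 0
gcd(111539880, 271060724) = 4 ≠ 1, so 111539880 has no multiplicative inverse modulo 271060724.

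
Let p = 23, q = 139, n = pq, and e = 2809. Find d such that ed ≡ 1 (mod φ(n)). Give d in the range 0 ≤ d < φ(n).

φ(n) = (p−1)(q−1) = 22·138 = 3036.
Need d with 2809·d ≡ 1 (mod 3036). Apply the extended Euclidean algorithm:
3036 = 1·2809 + 227
2809 = 12·227 + 85
227 = 2·85 + 57
85 = 1·57 + 28
57 = 2·28 + 1
28 = 28·1 + 0
Back-substitute:
1 = 57 − 2·28
1 = −2·85 + 3·57
1 = 3·227 − 8·85
1 = −8·2809 + 99·227
1 = 99·3036 − 107·2809
So 2809·(-107) ≡ 1 (mod 3036), hence d ≡ -107 ≡ 2929 (mod 3036).

2929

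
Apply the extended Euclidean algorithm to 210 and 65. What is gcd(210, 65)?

Repeated division:
210 = 3×65 + 15
65 = 4×15 + 5
15 = 3×5 + 0
gcd(210, 65) = 5.
Back-substituting:
5 = 65 − 4·15
5 = −4·210 + 13·65
So 5 = (-4)·210 + (13)·65.

5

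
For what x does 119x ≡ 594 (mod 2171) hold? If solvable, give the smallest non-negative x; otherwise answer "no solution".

1428

First find gcd(119, 2171):
2171 = 18*119 + 29
119 = 4*29 + 3
29 = 9*3 + 2
3 = 1*2 + 1
2 = 2*1 + 0
gcd = 1, so a unique solution mod 2171 exists.
Back-substitute for the Bézout coefficients:
1 = 3 − 2
1 = −29 + 10·3
1 = 10·119 − 41·29
1 = −41·2171 + 748·119
So 119·(748) ≡ 1 (mod 2171), giving 119⁻¹ ≡ 748.
x ≡ 119⁻¹·594 ≡ 748·594 ≡ 1428 (mod 2171).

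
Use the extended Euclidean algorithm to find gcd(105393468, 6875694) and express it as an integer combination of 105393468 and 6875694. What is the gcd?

Repeated division:
105393468 = 15*6875694 + 2258058
6875694 = 3*2258058 + 101520
2258058 = 22*101520 + 24618
101520 = 4*24618 + 3048
24618 = 8*3048 + 234
3048 = 13*234 + 6
234 = 39*6 + 0
gcd(105393468, 6875694) = 6.
Working backward:
6 = 3048 − 13·234
6 = −13·24618 + 105·3048
6 = 105·101520 − 433·24618
6 = −433·2258058 + 9631·101520
6 = 9631·6875694 − 29326·2258058
6 = −29326·105393468 + 449521·6875694
So 6 = (-29326)·105393468 + (449521)·6875694.

6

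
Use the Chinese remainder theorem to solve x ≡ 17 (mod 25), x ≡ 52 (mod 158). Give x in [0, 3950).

Write x = 17 + 25·k. Then 25·k ≡ 52 − 17 ≡ 35 (mod 158).
Need 25⁻¹ mod 158. Extended Euclid on (158, 25):
158 = 6×25 + 8
25 = 3×8 + 1
8 = 8×1 + 0
Back-substitute:
1 = 25 − 3·8
1 = −3·158 + 19·25
25⁻¹ ≡ 19 (mod 158), so k ≡ 19·35 ≡ 33 (mod 158).
x = 17 + 25·33 = 842.

842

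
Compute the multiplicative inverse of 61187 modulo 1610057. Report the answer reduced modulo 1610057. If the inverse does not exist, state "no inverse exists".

479620

Apply the Euclidean algorithm to 1610057 and 61187:
1610057 = 26×61187 + 19195
61187 = 3×19195 + 3602
19195 = 5×3602 + 1185
3602 = 3×1185 + 47
1185 = 25×47 + 10
47 = 4×10 + 7
10 = 1×7 + 3
7 = 2×3 + 1
3 = 3×1 + 0
The gcd is 1. Working backward:
1 = 7 − 2·3
1 = −2·10 + 3·7
1 = 3·47 − 14·10
1 = −14·1185 + 353·47
1 = 353·3602 − 1073·1185
1 = −1073·19195 + 5718·3602
1 = 5718·61187 − 18227·19195
1 = −18227·1610057 + 479620·61187
So 61187·479620 ≡ 1 (mod 1610057).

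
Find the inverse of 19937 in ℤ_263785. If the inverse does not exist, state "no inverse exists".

199443

gcd(263785, 19937) by repeated division:
263785 = 13×19937 + 4604
19937 = 4×4604 + 1521
4604 = 3×1521 + 41
1521 = 37×41 + 4
41 = 10×4 + 1
4 = 4×1 + 0
Since gcd(19937, 263785) = 1, back-substitute to write 1 as a combination:
1 = 41 − 10·4
1 = −10·1521 + 371·41
1 = 371·4604 − 1123·1521
1 = −1123·19937 + 4863·4604
1 = 4863·263785 − 64342·19937
Hence 19937⁻¹ ≡ -64342 ≡ 199443 (mod 263785).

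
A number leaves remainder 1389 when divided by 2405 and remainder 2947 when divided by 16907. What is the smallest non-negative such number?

Write x = 1389 + 2405·k. Then 2405·k ≡ 2947 − 1389 ≡ 1558 (mod 16907).
Need 2405⁻¹ mod 16907. Extended Euclid on (16907, 2405):
16907 = 7*2405 + 72
2405 = 33*72 + 29
72 = 2*29 + 14
29 = 2*14 + 1
14 = 14*1 + 0
Back-substitute:
1 = 29 − 2·14
1 = −2·72 + 5·29
1 = 5·2405 − 167·72
1 = −167·16907 + 1174·2405
2405⁻¹ ≡ 1174 (mod 16907), so k ≡ 1174·1558 ≡ 3136 (mod 16907).
x = 1389 + 2405·3136 = 7543469.

7543469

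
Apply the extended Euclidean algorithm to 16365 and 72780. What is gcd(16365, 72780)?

15

Apply Euclid's algorithm to 72780 and 16365:
72780 = 4*16365 + 7320
16365 = 2*7320 + 1725
7320 = 4*1725 + 420
1725 = 4*420 + 45
420 = 9*45 + 15
45 = 3*15 + 0
gcd(16365, 72780) = 15.
Working backward:
15 = 420 − 9·45
15 = −9·1725 + 37·420
15 = 37·7320 − 157·1725
15 = −157·16365 + 351·7320
15 = 351·72780 − 1561·16365
So 15 = (351)·72780 + (-1561)·16365.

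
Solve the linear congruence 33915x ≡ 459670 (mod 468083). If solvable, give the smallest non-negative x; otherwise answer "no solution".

gcd(33915, 468083):
468083 = 13·33915 + 27188
33915 = 1·27188 + 6727
27188 = 4·6727 + 280
6727 = 24·280 + 7
280 = 40·7 + 0
gcd = 7, but 7 ∤ 459670, so the congruence has no solution.

no solution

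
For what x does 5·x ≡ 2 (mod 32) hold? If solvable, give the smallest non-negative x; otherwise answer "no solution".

First find gcd(5, 32):
32 = 6*5 + 2
5 = 2*2 + 1
2 = 2*1 + 0
gcd = 1, so a unique solution mod 32 exists.
Back-substitute for the Bézout coefficients:
1 = 5 − 2·2
1 = −2·32 + 13·5
So 5·(13) ≡ 1 (mod 32), giving 5⁻¹ ≡ 13.
x ≡ 5⁻¹·2 ≡ 13·2 ≡ 26 (mod 32).

26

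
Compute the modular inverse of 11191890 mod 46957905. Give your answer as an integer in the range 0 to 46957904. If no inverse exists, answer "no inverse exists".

no inverse exists

Compute gcd(11191890, 46957905):
46957905 = 4×11191890 + 2190345
11191890 = 5×2190345 + 240165
2190345 = 9×240165 + 28860
240165 = 8×28860 + 9285
28860 = 3×9285 + 1005
9285 = 9×1005 + 240
1005 = 4×240 + 45
240 = 5×45 + 15
45 = 3×15 + 0
gcd(11191890, 46957905) = 15 ≠ 1, so 11191890 has no multiplicative inverse modulo 46957905.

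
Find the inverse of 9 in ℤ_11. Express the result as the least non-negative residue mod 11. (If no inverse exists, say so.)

Apply the Euclidean algorithm to 11 and 9:
11 = 1·9 + 2
9 = 4·2 + 1
2 = 2·1 + 0
gcd = 1, so the inverse exists. Back-substitute:
1 = 9 − 4·2
1 = −4·11 + 5·9
So 9·5 ≡ 1 (mod 11).

5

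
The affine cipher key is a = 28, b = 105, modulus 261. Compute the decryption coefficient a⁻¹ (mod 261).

Extended Euclidean algorithm:
261 = 9·28 + 9
28 = 3·9 + 1
9 = 9·1 + 0
Since gcd(28, 261) = 1, back-substitute to write 1 as a combination:
1 = 28 − 3·9
1 = −3·261 + 28·28
So 28·28 ≡ 1 (mod 261).

28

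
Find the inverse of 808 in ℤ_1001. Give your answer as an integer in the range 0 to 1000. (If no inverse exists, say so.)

306

gcd(1001, 808) by repeated division:
1001 = 1*808 + 193
808 = 4*193 + 36
193 = 5*36 + 13
36 = 2*13 + 10
13 = 1*10 + 3
10 = 3*3 + 1
3 = 3*1 + 0
gcd = 1, so the inverse exists. Back-substitute:
1 = 10 − 3·3
1 = −3·13 + 4·10
1 = 4·36 − 11·13
1 = −11·193 + 59·36
1 = 59·808 − 247·193
1 = −247·1001 + 306·808
So 808·306 ≡ 1 (mod 1001).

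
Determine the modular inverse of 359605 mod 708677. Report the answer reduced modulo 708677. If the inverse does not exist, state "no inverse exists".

Run Euclid on (708677, 359605):
708677 = 1·359605 + 349072
359605 = 1·349072 + 10533
349072 = 33·10533 + 1483
10533 = 7·1483 + 152
1483 = 9·152 + 115
152 = 1·115 + 37
115 = 3·37 + 4
37 = 9·4 + 1
4 = 4·1 + 0
gcd = 1, so the inverse exists. Back-substitute:
1 = 37 − 9·4
1 = −9·115 + 28·37
1 = 28·152 − 37·115
1 = −37·1483 + 361·152
1 = 361·10533 − 2564·1483
1 = −2564·349072 + 84973·10533
1 = 84973·359605 − 87537·349072
1 = −87537·708677 + 172510·359605
So 359605·172510 ≡ 1 (mod 708677).

172510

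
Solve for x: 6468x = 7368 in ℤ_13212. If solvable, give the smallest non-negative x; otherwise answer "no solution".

First find gcd(6468, 13212):
13212 = 2*6468 + 276
6468 = 23*276 + 120
276 = 2*120 + 36
120 = 3*36 + 12
36 = 3*12 + 0
gcd = 12 and 12 | 7368, so solutions exist. Divide through by 12: 539x ≡ 614 (mod 1101).
Now find 539⁻¹ mod 1101:
1101 = 2*539 + 23
539 = 23*23 + 10
23 = 2*10 + 3
10 = 3*3 + 1
3 = 3*1 + 0
Back-substitute:
1 = 10 − 3·3
1 = −3·23 + 7·10
1 = 7·539 − 164·23
1 = −164·1101 + 335·539
So 539⁻¹ ≡ 335 (mod 1101).
Then x ≡ 335·614 ≡ 904 (mod 1101); the smallest non-negative solution is x = 904.

904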